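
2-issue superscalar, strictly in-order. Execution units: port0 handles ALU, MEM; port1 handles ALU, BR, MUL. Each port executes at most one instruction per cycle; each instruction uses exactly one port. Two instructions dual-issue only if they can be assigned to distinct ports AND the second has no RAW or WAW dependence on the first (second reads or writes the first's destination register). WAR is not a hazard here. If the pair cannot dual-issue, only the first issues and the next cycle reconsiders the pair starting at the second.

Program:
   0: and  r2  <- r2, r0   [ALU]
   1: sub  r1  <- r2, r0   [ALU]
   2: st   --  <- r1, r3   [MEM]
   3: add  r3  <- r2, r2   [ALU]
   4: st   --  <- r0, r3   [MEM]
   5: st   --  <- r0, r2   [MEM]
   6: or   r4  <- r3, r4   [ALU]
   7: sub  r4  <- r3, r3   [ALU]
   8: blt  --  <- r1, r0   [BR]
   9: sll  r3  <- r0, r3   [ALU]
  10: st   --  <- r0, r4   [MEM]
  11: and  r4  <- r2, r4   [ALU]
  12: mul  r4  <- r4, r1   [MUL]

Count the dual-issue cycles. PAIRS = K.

  cy0 -> i0 (and) RAW r2
  cy1 -> i1 (sub) RAW r1
  cy2 -> i2,i3 (st/add) 2-wide
  cy3 -> i4 (st) no-port MEM/MEM
  cy4 -> i5,i6 (st/or) 2-wide
  cy5 -> i7,i8 (sub/blt) 2-wide
  cy6 -> i9,i10 (sll/st) 2-wide
  cy7 -> i11 (and) RAW+WAW r4
  cy8 -> i12 (mul) tail

PAIRS = 4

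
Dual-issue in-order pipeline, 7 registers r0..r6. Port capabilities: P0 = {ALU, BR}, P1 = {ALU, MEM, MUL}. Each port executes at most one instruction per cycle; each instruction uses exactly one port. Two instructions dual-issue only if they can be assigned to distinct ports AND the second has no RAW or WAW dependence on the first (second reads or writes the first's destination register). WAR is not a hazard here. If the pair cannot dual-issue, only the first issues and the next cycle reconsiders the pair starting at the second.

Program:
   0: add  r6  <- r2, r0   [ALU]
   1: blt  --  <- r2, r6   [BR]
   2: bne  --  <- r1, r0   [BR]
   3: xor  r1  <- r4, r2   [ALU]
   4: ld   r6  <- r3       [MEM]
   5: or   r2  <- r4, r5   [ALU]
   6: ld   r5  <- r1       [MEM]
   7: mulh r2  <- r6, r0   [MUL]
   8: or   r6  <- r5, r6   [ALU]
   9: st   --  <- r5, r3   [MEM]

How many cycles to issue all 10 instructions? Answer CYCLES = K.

CYCLES = 7

  cy0 -> i0 (add.ALU) RAW r6
  cy1 -> i1 (blt.BR) no-port BR/BR
  cy2 -> i2,i3 (bne.BR/xor.ALU) dual
  cy3 -> i4,i5 (ld.MEM/or.ALU) dual
  cy4 -> i6 (ld.MEM) no-port MEM/MUL
  cy5 -> i7,i8 (mulh.MUL/or.ALU) dual
  cy6 -> i9 (st.MEM) tail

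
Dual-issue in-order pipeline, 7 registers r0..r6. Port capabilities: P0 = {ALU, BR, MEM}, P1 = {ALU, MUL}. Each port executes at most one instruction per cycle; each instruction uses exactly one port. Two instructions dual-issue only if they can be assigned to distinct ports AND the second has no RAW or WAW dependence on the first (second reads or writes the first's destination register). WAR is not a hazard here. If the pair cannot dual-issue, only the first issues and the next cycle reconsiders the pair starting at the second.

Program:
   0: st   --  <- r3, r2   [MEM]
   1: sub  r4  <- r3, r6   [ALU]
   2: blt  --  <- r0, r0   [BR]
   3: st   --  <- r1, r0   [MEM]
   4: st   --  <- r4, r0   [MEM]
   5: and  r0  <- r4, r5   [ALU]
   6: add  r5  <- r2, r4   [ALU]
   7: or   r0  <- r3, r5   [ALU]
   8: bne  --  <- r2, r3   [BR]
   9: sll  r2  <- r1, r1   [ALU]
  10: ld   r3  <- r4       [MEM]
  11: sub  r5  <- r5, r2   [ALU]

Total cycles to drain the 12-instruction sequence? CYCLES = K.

CYCLES = 8

  cy0 -> i0&i1 (st.MEM+sub.ALU) dual
  cy1 -> i2 (blt.BR) no-port BR/MEM
  cy2 -> i3 (st.MEM) no-port MEM/MEM
  cy3 -> i4&i5 (st.MEM+and.ALU) dual
  cy4 -> i6 (add.ALU) RAW r5
  cy5 -> i7&i8 (or.ALU+bne.BR) dual
  cy6 -> i9&i10 (sll.ALU+ld.MEM) dual
  cy7 -> i11 (sub.ALU) tail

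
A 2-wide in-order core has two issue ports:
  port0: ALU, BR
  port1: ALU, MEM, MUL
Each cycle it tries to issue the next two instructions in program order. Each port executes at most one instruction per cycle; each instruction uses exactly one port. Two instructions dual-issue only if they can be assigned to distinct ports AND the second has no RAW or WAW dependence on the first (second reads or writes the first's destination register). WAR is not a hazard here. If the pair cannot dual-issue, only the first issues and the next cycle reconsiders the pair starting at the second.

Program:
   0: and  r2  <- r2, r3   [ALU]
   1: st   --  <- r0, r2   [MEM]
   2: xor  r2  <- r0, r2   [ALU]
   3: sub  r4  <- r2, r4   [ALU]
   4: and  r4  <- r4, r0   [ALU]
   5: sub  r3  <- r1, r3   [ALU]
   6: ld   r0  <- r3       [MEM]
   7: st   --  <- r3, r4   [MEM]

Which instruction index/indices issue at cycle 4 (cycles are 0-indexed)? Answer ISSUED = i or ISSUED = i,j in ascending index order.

0. and @i0  | RAW r2
1. st/xor @i1&i2  | dual
2. sub @i3  | RAW+WAW r4
3. and/sub @i4&i5  | dual
4. ld @i6  | no-port MEM/MEM
5. st @i7  | tail

ISSUED = 6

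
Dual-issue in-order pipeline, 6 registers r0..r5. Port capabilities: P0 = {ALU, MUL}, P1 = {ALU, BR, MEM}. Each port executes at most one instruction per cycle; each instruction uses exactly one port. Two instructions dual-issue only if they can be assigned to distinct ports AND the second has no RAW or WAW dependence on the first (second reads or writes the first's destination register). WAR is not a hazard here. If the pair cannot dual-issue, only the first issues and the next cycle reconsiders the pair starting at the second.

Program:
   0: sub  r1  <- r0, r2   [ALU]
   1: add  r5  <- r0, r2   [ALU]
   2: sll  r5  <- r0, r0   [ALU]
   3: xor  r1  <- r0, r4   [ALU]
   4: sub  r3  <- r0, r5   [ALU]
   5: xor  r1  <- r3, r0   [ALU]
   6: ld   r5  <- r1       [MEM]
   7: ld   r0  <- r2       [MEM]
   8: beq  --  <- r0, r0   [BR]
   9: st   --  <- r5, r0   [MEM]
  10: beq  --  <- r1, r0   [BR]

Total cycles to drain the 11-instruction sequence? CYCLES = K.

CYCLES = 9

0. sub+add @i0+i1  | dual
1. sll+xor @i2+i3  | dual
2. sub @i4  | RAW r3
3. xor @i5  | RAW r1
4. ld @i6  | no-port MEM/MEM
5. ld @i7  | no-port MEM/BR
6. beq @i8  | no-port BR/MEM
7. st @i9  | no-port MEM/BR
8. beq @i10  | tail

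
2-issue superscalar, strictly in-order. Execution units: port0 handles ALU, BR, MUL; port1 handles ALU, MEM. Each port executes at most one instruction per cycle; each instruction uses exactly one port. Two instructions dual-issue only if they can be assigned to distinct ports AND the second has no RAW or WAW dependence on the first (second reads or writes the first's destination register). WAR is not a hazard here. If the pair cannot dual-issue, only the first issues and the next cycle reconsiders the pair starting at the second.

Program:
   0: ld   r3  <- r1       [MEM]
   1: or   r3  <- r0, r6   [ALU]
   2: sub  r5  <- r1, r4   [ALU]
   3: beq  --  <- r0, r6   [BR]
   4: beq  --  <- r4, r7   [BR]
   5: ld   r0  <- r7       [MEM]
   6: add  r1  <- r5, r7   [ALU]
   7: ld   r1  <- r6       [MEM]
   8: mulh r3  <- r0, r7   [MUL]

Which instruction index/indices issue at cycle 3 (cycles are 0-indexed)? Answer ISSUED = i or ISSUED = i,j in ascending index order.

ISSUED = 4,5

#0 head=0: ld i0 WAW r3
#1 head=1: or+sub i1,i2 dual
#2 head=3: beq i3 no-port BR/BR
#3 head=4: beq+ld i4,i5 dual
#4 head=6: add i6 WAW r1
#5 head=7: ld+mulh i7,i8 dual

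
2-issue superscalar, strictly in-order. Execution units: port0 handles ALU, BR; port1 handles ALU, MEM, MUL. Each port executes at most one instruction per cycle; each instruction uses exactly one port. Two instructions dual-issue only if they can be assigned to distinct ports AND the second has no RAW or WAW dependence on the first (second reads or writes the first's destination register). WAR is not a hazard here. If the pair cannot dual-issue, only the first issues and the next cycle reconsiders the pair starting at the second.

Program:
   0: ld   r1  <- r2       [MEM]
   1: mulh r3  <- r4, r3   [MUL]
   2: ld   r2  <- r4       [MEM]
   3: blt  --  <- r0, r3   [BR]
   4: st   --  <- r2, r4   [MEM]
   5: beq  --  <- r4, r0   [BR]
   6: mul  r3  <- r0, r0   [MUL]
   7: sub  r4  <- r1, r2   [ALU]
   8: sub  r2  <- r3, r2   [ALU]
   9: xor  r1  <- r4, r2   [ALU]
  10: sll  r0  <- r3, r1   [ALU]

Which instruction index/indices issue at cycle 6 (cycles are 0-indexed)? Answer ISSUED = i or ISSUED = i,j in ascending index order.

ISSUED = 9

  cy0 -> i0 (ld.MEM) no-port MEM/MUL
  cy1 -> i1 (mulh.MUL) no-port MUL/MEM
  cy2 -> i2+i3 (ld.MEM;blt.BR) dual
  cy3 -> i4+i5 (st.MEM;beq.BR) dual
  cy4 -> i6+i7 (mul.MUL;sub.ALU) dual
  cy5 -> i8 (sub.ALU) RAW r2
  cy6 -> i9 (xor.ALU) RAW r1
  cy7 -> i10 (sll.ALU) tail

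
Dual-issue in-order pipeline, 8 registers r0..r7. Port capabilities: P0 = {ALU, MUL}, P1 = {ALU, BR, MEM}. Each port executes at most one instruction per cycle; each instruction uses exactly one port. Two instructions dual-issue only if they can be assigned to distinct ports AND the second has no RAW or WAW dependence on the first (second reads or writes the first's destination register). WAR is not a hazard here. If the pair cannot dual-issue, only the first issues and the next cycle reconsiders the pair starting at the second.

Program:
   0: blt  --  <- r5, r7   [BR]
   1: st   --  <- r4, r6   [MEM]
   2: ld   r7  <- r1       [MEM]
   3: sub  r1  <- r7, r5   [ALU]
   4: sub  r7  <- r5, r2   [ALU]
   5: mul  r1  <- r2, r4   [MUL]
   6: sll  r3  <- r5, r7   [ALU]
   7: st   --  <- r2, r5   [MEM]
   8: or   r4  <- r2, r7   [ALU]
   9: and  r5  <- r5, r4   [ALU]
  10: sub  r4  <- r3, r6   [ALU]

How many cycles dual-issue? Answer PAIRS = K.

PAIRS = 4

t=0 i0:blt ; no-port BR/MEM
t=1 i1:st ; no-port MEM/MEM
t=2 i2:ld ; RAW r7
t=3 i3+i4:sub sub ; 2-wide
t=4 i5+i6:mul sll ; 2-wide
t=5 i7+i8:st or ; 2-wide
t=6 i9+i10:and sub ; 2-wide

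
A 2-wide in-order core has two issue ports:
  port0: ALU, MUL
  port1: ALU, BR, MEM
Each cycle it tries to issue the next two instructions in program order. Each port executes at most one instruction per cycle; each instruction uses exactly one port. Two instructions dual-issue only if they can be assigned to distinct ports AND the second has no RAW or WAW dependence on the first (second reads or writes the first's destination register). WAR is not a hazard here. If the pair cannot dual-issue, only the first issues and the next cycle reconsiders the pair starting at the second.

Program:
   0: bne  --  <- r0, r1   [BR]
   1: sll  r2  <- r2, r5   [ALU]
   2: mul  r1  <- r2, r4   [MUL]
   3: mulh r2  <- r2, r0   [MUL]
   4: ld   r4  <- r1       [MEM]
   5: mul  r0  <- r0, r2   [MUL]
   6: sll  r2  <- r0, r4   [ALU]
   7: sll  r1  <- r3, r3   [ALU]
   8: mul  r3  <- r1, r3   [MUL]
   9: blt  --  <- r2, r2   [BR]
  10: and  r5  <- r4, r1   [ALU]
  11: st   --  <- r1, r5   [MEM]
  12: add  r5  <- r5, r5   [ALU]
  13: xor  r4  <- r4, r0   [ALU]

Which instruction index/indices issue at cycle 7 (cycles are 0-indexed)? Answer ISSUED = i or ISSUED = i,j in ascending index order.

[0] i0/i1  bne.BR+sll.ALU  -- dual
[1] i2  mul.MUL  -- no-port MUL/MUL
[2] i3/i4  mulh.MUL+ld.MEM  -- dual
[3] i5  mul.MUL  -- RAW r0
[4] i6/i7  sll.ALU+sll.ALU  -- dual
[5] i8/i9  mul.MUL+blt.BR  -- dual
[6] i10  and.ALU  -- RAW r5
[7] i11/i12  st.MEM+add.ALU  -- dual
[8] i13  xor.ALU  -- tail

ISSUED = 11,12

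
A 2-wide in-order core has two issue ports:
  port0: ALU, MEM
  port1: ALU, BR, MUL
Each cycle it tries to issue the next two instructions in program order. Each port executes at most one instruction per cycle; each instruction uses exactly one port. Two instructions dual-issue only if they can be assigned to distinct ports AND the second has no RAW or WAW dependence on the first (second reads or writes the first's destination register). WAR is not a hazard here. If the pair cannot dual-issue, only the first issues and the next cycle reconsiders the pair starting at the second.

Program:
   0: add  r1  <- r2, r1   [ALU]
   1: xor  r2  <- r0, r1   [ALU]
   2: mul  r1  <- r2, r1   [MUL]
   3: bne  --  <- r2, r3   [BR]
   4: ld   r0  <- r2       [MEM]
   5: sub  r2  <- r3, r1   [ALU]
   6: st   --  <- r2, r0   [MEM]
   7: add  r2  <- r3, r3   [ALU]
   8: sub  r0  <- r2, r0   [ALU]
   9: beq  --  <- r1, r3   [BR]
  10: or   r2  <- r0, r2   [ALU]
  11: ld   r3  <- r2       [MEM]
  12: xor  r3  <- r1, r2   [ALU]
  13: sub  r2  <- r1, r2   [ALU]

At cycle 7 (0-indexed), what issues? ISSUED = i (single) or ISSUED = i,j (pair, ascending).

#0 head=0: add i0 RAW r1
#1 head=1: xor i1 RAW r2
#2 head=2: mul i2 no-port MUL/BR
#3 head=3: bne;ld i3,i4 dual
#4 head=5: sub i5 RAW r2
#5 head=6: st;add i6,i7 dual
#6 head=8: sub;beq i8,i9 dual
#7 head=10: or i10 RAW r2
#8 head=11: ld i11 WAW r3
#9 head=12: xor;sub i12,i13 dual

ISSUED = 10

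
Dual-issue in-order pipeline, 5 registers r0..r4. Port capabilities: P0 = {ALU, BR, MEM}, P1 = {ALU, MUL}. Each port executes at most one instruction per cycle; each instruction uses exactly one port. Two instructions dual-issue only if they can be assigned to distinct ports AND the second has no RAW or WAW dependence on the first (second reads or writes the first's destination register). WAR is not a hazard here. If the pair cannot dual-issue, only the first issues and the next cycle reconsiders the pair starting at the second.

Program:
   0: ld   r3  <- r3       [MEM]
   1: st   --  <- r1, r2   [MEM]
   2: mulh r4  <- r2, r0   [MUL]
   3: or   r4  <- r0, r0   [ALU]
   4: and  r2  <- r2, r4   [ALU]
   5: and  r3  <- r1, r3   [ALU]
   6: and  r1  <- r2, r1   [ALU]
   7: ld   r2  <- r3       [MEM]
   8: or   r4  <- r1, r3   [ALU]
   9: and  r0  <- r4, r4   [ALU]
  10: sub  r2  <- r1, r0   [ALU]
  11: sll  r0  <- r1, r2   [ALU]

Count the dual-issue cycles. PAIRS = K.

0. ld @i0  | no-port MEM/MEM
1. st+mulh @i1&i2  | dual
2. or @i3  | RAW r4
3. and+and @i4&i5  | dual
4. and+ld @i6&i7  | dual
5. or @i8  | RAW r4
6. and @i9  | RAW r0
7. sub @i10  | RAW r2
8. sll @i11  | tail

PAIRS = 3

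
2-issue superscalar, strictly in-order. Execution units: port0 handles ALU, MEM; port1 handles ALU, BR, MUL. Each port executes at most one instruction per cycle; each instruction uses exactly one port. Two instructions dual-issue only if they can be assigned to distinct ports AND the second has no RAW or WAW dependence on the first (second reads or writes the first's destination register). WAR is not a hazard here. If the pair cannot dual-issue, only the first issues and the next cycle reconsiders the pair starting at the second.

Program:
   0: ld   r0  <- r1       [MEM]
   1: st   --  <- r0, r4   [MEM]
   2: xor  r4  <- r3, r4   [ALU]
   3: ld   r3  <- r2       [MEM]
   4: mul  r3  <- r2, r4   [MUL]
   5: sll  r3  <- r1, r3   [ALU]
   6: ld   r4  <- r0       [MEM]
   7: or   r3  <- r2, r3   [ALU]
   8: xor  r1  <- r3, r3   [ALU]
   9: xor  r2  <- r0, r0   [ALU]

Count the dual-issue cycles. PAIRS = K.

PAIRS = 3

c0: i0 ld  no-port MEM/MEM
c1: i1&i2 st xor  pair
c2: i3 ld  WAW r3
c3: i4 mul  RAW+WAW r3
c4: i5&i6 sll ld  pair
c5: i7 or  RAW r3
c6: i8&i9 xor xor  pair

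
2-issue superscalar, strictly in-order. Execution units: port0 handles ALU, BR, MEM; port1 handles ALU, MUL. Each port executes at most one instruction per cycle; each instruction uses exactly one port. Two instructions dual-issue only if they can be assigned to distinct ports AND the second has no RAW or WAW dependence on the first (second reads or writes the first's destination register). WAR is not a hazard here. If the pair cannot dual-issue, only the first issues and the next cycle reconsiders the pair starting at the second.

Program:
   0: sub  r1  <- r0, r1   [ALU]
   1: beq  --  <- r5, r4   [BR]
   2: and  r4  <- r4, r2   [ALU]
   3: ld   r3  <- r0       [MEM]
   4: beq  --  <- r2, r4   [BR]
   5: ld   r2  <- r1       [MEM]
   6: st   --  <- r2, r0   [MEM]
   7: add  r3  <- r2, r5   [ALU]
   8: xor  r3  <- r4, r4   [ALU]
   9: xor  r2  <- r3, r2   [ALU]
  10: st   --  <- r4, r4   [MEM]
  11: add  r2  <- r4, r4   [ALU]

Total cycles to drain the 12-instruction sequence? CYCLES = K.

c0: i0,i1 sub beq  pair
c1: i2,i3 and ld  pair
c2: i4 beq  no-port BR/MEM
c3: i5 ld  no-port MEM/MEM
c4: i6,i7 st add  pair
c5: i8 xor  RAW r3
c6: i9,i10 xor st  pair
c7: i11 add  tail

CYCLES = 8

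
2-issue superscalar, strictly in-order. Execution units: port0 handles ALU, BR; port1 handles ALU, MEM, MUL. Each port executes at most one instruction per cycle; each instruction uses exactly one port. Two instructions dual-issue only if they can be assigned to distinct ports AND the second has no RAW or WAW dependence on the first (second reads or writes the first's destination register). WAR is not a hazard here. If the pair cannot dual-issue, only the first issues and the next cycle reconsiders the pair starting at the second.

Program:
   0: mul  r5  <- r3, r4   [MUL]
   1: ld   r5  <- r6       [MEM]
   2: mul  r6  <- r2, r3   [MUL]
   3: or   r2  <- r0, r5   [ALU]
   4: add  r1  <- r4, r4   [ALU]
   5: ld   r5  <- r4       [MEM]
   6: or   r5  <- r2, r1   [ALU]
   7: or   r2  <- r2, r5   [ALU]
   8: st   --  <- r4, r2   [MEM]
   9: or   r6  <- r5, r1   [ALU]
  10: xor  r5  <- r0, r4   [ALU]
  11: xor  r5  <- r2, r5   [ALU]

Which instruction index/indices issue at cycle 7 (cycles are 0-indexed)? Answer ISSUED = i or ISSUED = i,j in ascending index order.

ISSUED = 10

t=0 i0:mul ; no-port MUL/MEM
t=1 i1:ld ; no-port MEM/MUL
t=2 i2,i3:mul;or ; 2-wide
t=3 i4,i5:add;ld ; 2-wide
t=4 i6:or ; RAW r5
t=5 i7:or ; RAW r2
t=6 i8,i9:st;or ; 2-wide
t=7 i10:xor ; RAW+WAW r5
t=8 i11:xor ; tail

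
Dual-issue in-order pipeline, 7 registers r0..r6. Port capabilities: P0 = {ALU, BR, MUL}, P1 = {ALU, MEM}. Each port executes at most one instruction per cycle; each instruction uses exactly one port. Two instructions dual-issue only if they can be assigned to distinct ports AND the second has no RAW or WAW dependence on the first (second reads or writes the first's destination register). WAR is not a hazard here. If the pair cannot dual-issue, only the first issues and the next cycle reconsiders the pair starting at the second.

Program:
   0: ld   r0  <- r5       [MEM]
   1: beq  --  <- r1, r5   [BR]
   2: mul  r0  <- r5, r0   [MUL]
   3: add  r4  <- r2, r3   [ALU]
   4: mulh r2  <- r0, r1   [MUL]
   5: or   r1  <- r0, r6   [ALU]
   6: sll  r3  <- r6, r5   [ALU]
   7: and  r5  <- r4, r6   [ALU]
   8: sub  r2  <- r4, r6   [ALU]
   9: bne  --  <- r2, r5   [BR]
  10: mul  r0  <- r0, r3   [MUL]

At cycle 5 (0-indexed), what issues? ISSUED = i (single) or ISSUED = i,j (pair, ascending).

ISSUED = 9

  cy0 -> i0,i1 (ld.MEM+beq.BR) dual
  cy1 -> i2,i3 (mul.MUL+add.ALU) dual
  cy2 -> i4,i5 (mulh.MUL+or.ALU) dual
  cy3 -> i6,i7 (sll.ALU+and.ALU) dual
  cy4 -> i8 (sub.ALU) RAW r2
  cy5 -> i9 (bne.BR) no-port BR/MUL
  cy6 -> i10 (mul.MUL) tail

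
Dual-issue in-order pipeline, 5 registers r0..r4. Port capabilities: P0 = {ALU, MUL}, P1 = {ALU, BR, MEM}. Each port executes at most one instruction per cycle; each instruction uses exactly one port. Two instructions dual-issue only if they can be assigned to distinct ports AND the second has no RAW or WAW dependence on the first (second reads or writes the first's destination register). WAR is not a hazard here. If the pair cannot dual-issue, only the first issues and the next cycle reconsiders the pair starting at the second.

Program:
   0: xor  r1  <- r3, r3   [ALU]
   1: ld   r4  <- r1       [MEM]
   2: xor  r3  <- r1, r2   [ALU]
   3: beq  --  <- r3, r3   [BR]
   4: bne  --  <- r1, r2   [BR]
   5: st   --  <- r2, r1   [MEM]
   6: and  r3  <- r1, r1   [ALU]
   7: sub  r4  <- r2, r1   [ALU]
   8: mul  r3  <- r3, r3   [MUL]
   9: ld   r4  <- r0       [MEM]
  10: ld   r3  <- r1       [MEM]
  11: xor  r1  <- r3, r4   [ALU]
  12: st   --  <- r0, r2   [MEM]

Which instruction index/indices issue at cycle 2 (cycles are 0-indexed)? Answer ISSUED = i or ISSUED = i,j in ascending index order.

c0: i0 xor.ALU  RAW r1
c1: i1+i2 ld.MEM/xor.ALU  pair
c2: i3 beq.BR  no-port BR/BR
c3: i4 bne.BR  no-port BR/MEM
c4: i5+i6 st.MEM/and.ALU  pair
c5: i7+i8 sub.ALU/mul.MUL  pair
c6: i9 ld.MEM  no-port MEM/MEM
c7: i10 ld.MEM  RAW r3
c8: i11+i12 xor.ALU/st.MEM  pair

ISSUED = 3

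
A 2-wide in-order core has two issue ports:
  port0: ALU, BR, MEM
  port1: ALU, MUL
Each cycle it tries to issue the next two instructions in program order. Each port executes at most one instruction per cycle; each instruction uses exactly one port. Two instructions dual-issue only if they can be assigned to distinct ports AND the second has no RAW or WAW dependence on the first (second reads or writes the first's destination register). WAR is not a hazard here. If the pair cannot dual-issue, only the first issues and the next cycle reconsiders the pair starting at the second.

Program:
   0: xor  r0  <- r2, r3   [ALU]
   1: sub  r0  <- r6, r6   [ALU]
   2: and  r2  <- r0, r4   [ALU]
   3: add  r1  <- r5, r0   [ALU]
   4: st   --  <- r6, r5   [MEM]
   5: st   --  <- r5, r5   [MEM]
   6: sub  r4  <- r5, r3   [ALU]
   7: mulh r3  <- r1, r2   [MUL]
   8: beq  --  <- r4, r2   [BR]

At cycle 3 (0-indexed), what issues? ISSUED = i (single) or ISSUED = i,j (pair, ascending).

[0] i0  xor.ALU  -- WAW r0
[1] i1  sub.ALU  -- RAW r0
[2] i2&i3  and.ALU add.ALU  -- 2-wide
[3] i4  st.MEM  -- no-port MEM/MEM
[4] i5&i6  st.MEM sub.ALU  -- 2-wide
[5] i7&i8  mulh.MUL beq.BR  -- 2-wide

ISSUED = 4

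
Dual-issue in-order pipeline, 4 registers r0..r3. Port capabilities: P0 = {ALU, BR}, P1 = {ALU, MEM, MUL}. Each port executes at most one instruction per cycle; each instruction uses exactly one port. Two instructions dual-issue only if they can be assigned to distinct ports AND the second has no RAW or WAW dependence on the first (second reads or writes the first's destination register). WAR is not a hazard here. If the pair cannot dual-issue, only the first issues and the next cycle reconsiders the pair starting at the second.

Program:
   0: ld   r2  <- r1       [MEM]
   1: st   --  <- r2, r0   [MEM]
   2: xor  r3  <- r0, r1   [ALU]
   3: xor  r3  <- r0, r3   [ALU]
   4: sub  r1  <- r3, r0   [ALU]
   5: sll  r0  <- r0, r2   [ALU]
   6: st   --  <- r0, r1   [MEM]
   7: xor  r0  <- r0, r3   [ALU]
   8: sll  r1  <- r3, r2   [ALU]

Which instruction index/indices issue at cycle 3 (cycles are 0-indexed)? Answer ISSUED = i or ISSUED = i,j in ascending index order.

ISSUED = 4,5

0. ld @i0  | no-port MEM/MEM
1. st+xor @i1&i2  | 2-wide
2. xor @i3  | RAW r3
3. sub+sll @i4&i5  | 2-wide
4. st+xor @i6&i7  | 2-wide
5. sll @i8  | tail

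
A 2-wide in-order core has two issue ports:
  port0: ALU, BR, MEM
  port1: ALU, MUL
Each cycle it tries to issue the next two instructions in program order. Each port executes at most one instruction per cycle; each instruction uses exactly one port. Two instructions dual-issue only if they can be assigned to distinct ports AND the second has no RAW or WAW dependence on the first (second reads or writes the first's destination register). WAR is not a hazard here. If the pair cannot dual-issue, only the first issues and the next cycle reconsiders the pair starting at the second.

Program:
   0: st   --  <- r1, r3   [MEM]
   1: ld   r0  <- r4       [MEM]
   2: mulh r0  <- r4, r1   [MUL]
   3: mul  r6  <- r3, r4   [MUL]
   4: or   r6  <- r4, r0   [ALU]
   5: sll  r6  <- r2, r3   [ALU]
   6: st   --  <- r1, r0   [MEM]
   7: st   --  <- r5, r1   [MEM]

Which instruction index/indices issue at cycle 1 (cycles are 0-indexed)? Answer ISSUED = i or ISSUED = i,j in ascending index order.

0. st @i0  | no-port MEM/MEM
1. ld @i1  | WAW r0
2. mulh @i2  | no-port MUL/MUL
3. mul @i3  | WAW r6
4. or @i4  | WAW r6
5. sll/st @i5&i6  | dual
6. st @i7  | tail

ISSUED = 1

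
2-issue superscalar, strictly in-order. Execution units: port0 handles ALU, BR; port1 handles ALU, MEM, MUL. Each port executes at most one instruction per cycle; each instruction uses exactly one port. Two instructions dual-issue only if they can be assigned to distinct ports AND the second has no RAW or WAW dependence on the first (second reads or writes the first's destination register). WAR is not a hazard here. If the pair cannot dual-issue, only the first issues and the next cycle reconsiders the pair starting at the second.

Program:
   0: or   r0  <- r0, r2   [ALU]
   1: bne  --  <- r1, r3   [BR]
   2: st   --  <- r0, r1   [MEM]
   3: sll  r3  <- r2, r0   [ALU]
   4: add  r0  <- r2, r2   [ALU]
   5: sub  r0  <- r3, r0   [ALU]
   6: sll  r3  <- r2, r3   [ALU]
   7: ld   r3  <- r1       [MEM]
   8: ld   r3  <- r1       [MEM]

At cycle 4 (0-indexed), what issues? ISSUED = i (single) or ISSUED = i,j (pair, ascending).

[0] i0/i1  or.ALU+bne.BR  -- dual
[1] i2/i3  st.MEM+sll.ALU  -- dual
[2] i4  add.ALU  -- RAW+WAW r0
[3] i5/i6  sub.ALU+sll.ALU  -- dual
[4] i7  ld.MEM  -- no-port MEM/MEM
[5] i8  ld.MEM  -- tail

ISSUED = 7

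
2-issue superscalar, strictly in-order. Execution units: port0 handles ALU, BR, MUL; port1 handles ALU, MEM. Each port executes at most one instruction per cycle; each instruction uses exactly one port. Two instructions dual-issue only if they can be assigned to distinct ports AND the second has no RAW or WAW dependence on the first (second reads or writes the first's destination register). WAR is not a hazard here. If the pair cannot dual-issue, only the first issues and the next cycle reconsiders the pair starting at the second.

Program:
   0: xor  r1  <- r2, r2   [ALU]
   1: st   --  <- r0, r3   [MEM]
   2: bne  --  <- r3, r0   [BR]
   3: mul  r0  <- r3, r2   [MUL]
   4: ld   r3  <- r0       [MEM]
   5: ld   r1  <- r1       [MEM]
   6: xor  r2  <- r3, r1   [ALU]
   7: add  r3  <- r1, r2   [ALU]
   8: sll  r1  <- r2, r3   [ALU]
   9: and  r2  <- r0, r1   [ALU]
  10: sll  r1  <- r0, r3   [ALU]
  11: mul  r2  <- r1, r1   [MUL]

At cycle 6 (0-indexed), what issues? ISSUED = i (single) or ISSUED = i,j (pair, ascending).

ISSUED = 7

#0 head=0: xor.ALU/st.MEM i0&i1 pair
#1 head=2: bne.BR i2 no-port BR/MUL
#2 head=3: mul.MUL i3 RAW r0
#3 head=4: ld.MEM i4 no-port MEM/MEM
#4 head=5: ld.MEM i5 RAW r1
#5 head=6: xor.ALU i6 RAW r2
#6 head=7: add.ALU i7 RAW r3
#7 head=8: sll.ALU i8 RAW r1
#8 head=9: and.ALU/sll.ALU i9&i10 pair
#9 head=11: mul.MUL i11 tail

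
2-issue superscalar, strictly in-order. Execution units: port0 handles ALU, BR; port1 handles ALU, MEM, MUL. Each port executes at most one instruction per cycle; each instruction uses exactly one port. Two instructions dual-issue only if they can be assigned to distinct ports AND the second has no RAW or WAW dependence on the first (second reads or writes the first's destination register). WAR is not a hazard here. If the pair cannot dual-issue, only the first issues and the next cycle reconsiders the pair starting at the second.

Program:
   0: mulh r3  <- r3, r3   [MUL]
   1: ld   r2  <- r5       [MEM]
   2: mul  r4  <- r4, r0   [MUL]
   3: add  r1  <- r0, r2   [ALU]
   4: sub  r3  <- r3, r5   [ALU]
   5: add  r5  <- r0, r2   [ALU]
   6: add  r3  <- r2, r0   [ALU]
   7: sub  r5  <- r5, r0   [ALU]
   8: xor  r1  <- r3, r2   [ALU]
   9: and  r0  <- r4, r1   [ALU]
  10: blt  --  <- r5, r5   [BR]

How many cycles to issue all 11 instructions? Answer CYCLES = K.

CYCLES = 7

#0 head=0: mulh.MUL i0 no-port MUL/MEM
#1 head=1: ld.MEM i1 no-port MEM/MUL
#2 head=2: mul.MUL add.ALU i2+i3 pair
#3 head=4: sub.ALU add.ALU i4+i5 pair
#4 head=6: add.ALU sub.ALU i6+i7 pair
#5 head=8: xor.ALU i8 RAW r1
#6 head=9: and.ALU blt.BR i9+i10 pair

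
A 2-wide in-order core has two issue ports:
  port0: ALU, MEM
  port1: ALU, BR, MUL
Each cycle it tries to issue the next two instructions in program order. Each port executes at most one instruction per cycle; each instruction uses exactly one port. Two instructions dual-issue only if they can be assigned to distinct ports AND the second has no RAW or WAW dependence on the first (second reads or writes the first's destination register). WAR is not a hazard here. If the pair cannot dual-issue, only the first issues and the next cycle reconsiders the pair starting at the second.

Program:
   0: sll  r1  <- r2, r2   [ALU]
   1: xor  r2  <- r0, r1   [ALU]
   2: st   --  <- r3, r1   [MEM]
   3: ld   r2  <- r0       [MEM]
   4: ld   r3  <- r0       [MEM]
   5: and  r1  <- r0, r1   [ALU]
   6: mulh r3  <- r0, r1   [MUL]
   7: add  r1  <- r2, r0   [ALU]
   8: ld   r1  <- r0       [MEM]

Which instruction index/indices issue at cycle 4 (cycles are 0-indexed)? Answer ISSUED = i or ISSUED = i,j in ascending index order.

[0] i0  sll.ALU  -- RAW r1
[1] i1&i2  xor.ALU;st.MEM  -- dual
[2] i3  ld.MEM  -- no-port MEM/MEM
[3] i4&i5  ld.MEM;and.ALU  -- dual
[4] i6&i7  mulh.MUL;add.ALU  -- dual
[5] i8  ld.MEM  -- tail

ISSUED = 6,7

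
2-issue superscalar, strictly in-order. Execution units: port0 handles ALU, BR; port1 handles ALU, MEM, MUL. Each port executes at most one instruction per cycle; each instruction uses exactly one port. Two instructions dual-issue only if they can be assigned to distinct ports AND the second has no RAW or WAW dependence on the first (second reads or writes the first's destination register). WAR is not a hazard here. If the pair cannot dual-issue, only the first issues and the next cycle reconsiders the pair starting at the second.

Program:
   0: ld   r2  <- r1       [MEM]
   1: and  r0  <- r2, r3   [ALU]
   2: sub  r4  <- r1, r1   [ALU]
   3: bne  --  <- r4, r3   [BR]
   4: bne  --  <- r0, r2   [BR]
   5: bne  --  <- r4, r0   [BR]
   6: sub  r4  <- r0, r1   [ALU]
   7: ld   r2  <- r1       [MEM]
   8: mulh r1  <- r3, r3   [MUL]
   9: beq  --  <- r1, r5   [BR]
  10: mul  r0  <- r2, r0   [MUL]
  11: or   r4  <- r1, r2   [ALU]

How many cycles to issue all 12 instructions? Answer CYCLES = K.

  cy0 -> i0 (ld.MEM) RAW r2
  cy1 -> i1/i2 (and.ALU+sub.ALU) dual
  cy2 -> i3 (bne.BR) no-port BR/BR
  cy3 -> i4 (bne.BR) no-port BR/BR
  cy4 -> i5/i6 (bne.BR+sub.ALU) dual
  cy5 -> i7 (ld.MEM) no-port MEM/MUL
  cy6 -> i8 (mulh.MUL) RAW r1
  cy7 -> i9/i10 (beq.BR+mul.MUL) dual
  cy8 -> i11 (or.ALU) tail

CYCLES = 9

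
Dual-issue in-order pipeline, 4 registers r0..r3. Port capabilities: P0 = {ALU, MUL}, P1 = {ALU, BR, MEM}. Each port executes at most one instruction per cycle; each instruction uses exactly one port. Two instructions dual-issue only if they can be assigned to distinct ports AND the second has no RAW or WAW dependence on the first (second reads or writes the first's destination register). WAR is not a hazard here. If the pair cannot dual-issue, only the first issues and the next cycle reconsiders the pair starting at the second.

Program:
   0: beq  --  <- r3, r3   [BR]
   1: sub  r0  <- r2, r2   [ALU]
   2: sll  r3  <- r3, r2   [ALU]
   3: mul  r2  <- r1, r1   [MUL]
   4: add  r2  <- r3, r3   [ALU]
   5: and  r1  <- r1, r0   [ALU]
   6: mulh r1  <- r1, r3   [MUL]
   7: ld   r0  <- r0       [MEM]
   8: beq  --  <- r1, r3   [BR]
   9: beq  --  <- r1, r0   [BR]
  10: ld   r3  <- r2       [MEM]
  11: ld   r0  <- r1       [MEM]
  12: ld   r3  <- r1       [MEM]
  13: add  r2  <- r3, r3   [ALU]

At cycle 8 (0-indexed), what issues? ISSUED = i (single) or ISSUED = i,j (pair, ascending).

ISSUED = 12

[0] i0&i1  beq+sub  -- 2-wide
[1] i2&i3  sll+mul  -- 2-wide
[2] i4&i5  add+and  -- 2-wide
[3] i6&i7  mulh+ld  -- 2-wide
[4] i8  beq  -- no-port BR/BR
[5] i9  beq  -- no-port BR/MEM
[6] i10  ld  -- no-port MEM/MEM
[7] i11  ld  -- no-port MEM/MEM
[8] i12  ld  -- RAW r3
[9] i13  add  -- tail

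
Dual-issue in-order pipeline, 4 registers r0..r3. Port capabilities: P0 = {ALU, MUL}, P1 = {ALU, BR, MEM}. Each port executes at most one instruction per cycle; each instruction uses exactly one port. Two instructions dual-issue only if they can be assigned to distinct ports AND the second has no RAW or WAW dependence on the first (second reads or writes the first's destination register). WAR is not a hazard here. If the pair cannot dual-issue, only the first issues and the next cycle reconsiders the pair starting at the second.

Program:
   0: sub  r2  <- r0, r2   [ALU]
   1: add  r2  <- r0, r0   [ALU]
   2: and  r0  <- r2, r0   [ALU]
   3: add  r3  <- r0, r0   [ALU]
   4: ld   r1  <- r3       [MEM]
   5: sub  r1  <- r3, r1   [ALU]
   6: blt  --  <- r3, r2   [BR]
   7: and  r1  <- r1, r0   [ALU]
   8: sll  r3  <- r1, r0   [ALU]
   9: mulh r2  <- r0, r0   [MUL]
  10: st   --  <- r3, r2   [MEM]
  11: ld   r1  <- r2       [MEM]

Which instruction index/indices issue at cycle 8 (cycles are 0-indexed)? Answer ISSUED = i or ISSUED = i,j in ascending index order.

#0 head=0: sub i0 WAW r2
#1 head=1: add i1 RAW r2
#2 head=2: and i2 RAW r0
#3 head=3: add i3 RAW r3
#4 head=4: ld i4 RAW+WAW r1
#5 head=5: sub blt i5+i6 dual
#6 head=7: and i7 RAW r1
#7 head=8: sll mulh i8+i9 dual
#8 head=10: st i10 no-port MEM/MEM
#9 head=11: ld i11 tail

ISSUED = 10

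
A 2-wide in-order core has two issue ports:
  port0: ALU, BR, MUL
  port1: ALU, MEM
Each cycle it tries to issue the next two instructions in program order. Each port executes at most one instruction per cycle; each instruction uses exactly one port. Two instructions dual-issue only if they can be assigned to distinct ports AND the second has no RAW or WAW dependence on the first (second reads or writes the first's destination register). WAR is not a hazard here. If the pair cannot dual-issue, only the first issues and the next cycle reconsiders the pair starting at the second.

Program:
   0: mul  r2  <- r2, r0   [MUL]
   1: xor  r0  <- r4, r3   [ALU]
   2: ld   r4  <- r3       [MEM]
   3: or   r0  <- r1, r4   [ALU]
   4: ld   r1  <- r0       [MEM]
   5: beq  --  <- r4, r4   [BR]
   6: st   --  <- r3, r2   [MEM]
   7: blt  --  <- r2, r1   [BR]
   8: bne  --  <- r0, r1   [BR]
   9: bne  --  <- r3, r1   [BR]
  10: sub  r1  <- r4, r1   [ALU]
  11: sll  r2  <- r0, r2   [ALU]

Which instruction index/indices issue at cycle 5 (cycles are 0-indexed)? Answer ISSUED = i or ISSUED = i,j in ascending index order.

0. mul+xor @i0+i1  | 2-wide
1. ld @i2  | RAW r4
2. or @i3  | RAW r0
3. ld+beq @i4+i5  | 2-wide
4. st+blt @i6+i7  | 2-wide
5. bne @i8  | no-port BR/BR
6. bne+sub @i9+i10  | 2-wide
7. sll @i11  | tail

ISSUED = 8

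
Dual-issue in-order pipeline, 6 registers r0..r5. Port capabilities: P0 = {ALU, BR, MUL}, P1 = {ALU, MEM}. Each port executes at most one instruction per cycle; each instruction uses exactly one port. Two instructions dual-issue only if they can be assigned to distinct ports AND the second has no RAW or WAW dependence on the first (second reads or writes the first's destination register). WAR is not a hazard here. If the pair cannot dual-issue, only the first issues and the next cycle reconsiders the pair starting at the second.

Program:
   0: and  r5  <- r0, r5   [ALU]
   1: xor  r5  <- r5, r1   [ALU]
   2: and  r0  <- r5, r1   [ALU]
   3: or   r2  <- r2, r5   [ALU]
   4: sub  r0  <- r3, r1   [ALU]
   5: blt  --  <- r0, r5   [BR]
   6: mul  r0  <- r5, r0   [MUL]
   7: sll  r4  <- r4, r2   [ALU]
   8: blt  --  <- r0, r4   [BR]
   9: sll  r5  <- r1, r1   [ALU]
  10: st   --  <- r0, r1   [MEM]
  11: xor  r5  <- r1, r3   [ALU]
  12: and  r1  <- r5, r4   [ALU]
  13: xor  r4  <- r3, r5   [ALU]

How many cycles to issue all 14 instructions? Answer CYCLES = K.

0. and @i0  | RAW+WAW r5
1. xor @i1  | RAW r5
2. and+or @i2&i3  | 2-wide
3. sub @i4  | RAW r0
4. blt @i5  | no-port BR/MUL
5. mul+sll @i6&i7  | 2-wide
6. blt+sll @i8&i9  | 2-wide
7. st+xor @i10&i11  | 2-wide
8. and+xor @i12&i13  | 2-wide

CYCLES = 9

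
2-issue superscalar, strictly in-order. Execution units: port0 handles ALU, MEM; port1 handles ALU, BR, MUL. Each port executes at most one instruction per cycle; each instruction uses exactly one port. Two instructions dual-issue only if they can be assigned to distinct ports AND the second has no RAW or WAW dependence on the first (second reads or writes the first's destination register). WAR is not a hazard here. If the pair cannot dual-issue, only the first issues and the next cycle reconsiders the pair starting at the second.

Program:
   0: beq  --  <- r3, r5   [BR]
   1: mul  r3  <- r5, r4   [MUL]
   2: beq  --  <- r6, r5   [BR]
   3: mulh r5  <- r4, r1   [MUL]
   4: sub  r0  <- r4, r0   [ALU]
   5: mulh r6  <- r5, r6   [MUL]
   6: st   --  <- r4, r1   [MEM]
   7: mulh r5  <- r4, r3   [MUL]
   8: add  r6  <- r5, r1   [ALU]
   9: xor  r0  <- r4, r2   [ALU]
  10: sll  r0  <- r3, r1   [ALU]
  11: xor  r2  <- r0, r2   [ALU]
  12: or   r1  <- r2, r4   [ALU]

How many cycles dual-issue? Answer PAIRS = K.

PAIRS = 3

0. beq.BR @i0  | no-port BR/MUL
1. mul.MUL @i1  | no-port MUL/BR
2. beq.BR @i2  | no-port BR/MUL
3. mulh.MUL sub.ALU @i3/i4  | dual
4. mulh.MUL st.MEM @i5/i6  | dual
5. mulh.MUL @i7  | RAW r5
6. add.ALU xor.ALU @i8/i9  | dual
7. sll.ALU @i10  | RAW r0
8. xor.ALU @i11  | RAW r2
9. or.ALU @i12  | tail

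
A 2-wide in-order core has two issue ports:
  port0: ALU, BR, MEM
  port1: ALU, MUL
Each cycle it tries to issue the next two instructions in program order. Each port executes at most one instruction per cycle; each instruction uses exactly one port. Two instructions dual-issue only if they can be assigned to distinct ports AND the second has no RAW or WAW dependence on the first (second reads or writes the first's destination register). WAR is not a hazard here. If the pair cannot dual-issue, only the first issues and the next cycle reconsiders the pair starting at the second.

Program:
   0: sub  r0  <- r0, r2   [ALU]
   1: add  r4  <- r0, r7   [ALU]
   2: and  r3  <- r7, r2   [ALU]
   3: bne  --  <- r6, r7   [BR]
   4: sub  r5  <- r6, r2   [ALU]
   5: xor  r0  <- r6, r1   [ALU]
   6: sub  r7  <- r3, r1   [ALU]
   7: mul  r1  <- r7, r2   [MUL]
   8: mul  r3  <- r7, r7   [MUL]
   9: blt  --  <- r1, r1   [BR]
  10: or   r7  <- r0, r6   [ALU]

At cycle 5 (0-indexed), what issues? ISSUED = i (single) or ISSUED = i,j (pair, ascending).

c0: i0 sub.ALU  RAW r0
c1: i1,i2 add.ALU;and.ALU  dual
c2: i3,i4 bne.BR;sub.ALU  dual
c3: i5,i6 xor.ALU;sub.ALU  dual
c4: i7 mul.MUL  no-port MUL/MUL
c5: i8,i9 mul.MUL;blt.BR  dual
c6: i10 or.ALU  tail

ISSUED = 8,9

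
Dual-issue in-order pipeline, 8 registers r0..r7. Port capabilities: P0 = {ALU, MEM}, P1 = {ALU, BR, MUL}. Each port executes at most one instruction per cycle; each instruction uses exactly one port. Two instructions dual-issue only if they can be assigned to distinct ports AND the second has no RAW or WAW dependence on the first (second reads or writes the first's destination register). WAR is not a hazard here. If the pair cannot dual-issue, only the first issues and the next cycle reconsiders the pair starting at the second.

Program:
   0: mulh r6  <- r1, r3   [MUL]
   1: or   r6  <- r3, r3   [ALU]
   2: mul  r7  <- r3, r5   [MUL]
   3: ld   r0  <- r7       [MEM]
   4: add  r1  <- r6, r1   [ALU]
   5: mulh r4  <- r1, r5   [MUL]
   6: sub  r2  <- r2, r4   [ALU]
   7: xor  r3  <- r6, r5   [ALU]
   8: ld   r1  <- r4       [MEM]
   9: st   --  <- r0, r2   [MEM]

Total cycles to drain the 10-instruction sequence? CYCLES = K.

  cy0 -> i0 (mulh.MUL) WAW r6
  cy1 -> i1&i2 (or.ALU+mul.MUL) pair
  cy2 -> i3&i4 (ld.MEM+add.ALU) pair
  cy3 -> i5 (mulh.MUL) RAW r4
  cy4 -> i6&i7 (sub.ALU+xor.ALU) pair
  cy5 -> i8 (ld.MEM) no-port MEM/MEM
  cy6 -> i9 (st.MEM) tail

CYCLES = 7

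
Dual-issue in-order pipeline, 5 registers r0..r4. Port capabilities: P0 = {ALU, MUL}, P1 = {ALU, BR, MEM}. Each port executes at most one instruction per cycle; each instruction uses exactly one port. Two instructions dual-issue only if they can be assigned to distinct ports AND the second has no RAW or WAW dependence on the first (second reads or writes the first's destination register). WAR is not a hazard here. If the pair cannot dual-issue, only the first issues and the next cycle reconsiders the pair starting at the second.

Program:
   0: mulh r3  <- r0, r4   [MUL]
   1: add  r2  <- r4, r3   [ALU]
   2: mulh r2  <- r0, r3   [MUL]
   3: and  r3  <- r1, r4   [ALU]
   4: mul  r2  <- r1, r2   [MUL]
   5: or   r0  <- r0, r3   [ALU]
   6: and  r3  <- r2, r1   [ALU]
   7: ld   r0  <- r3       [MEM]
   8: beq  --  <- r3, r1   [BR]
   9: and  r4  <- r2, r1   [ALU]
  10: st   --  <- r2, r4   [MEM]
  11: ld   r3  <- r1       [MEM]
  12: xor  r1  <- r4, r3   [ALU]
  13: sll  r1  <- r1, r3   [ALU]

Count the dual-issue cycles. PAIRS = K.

c0: i0 mulh  RAW r3
c1: i1 add  WAW r2
c2: i2&i3 mulh+and  pair
c3: i4&i5 mul+or  pair
c4: i6 and  RAW r3
c5: i7 ld  no-port MEM/BR
c6: i8&i9 beq+and  pair
c7: i10 st  no-port MEM/MEM
c8: i11 ld  RAW r3
c9: i12 xor  RAW+WAW r1
c10: i13 sll  tail

PAIRS = 3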